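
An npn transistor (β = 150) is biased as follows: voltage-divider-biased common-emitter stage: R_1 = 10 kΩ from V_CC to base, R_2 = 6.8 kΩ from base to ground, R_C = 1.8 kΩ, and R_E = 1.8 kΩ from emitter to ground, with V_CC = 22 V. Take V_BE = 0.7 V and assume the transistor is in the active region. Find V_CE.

Thevenize the base divider: V_Th = V_CC·R_2/(R_1+R_2) = 22×6.8/16.8 = 8.9 V, R_Th = R_1‖R_2 = 4.05 kΩ.
Base-emitter loop: V_Th = I_B·R_Th + V_BE + (β+1)I_B·R_E, so I_B = (8.9 − 0.7) / (4.05 + 151×1.8) = 0.0297 mA.
I_C = β·I_B = 150×0.0297 = 4.46 mA, and I_E = (β+1)I_B = 4.49 mA.
V_CE = V_CC − I_C·R_C − I_E·R_E = 22 − 4.46×1.8 − 4.49×1.8 = 5.88 V.
V_CE = 5.88 V > 0.2 V confirms active-region operation.

V_CE ≈ 5.9 V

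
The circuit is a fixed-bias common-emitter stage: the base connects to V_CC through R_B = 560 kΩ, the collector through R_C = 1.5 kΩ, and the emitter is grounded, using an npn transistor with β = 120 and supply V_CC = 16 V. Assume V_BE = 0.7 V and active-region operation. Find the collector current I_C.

Base loop: V_CC = I_B·R_B + V_BE, so I_B = (16 − 0.7)/560 kΩ = 0.0273 mA.
In the active region I_C = β·I_B = 120 × 0.0273 = 3.28 mA.
Collector loop: V_CE = V_CC − I_C·R_C = 16 − 3.28×1.5 = 11.1 V.
Since V_CE = 11.1 V > V_CE(sat) ≈ 0.2 V, the transistor is in the active region as assumed.

I_C ≈ 3.3 mA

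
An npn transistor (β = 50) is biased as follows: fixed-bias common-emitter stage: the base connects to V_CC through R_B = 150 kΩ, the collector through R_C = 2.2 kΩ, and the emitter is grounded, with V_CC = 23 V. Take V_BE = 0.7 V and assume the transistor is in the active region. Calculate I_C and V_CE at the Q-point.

I_C ≈ 7.4 mA, V_CE ≈ 6.6 V

Base loop: V_CC = I_B·R_B + V_BE, so I_B = (23 − 0.7)/150 kΩ = 0.149 mA.
In the active region I_C = β·I_B = 50 × 0.149 = 7.43 mA.
Collector loop: V_CE = V_CC − I_C·R_C = 23 − 7.43×2.2 = 6.65 V.
Since V_CE = 6.65 V > V_CE(sat) ≈ 0.2 V, the transistor is in the active region as assumed.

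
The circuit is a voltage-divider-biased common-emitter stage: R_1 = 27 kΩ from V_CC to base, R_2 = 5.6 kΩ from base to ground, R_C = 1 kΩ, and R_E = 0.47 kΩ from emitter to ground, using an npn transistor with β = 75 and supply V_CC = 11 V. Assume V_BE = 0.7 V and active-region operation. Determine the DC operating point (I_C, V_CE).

Thevenize the base divider: V_Th = V_CC·R_2/(R_1+R_2) = 11×5.6/32.6 = 1.89 V, R_Th = R_1‖R_2 = 4.64 kΩ.
Base-emitter loop: V_Th = I_B·R_Th + V_BE + (β+1)I_B·R_E, so I_B = (1.89 − 0.7) / (4.64 + 76×0.47) = 0.0295 mA.
I_C = β·I_B = 75×0.0295 = 2.21 mA, and I_E = (β+1)I_B = 2.24 mA.
V_CE = V_CC − I_C·R_C − I_E·R_E = 11 − 2.21×1 − 2.24×0.47 = 7.74 V.
V_CE = 7.74 V > 0.2 V confirms active-region operation.

I_C ≈ 2.2 mA, V_CE ≈ 7.7 V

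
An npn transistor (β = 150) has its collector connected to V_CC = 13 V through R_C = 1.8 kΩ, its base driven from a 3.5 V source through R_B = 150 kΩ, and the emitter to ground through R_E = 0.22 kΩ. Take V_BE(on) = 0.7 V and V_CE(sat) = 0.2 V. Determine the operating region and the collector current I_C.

Assume active. Base-emitter loop: I_B = (V_BB − V_BE)/(R_B + (β+1)R_E) = (3.5 − 0.7)/(150 + 151×0.22) = 0.0153 mA.
I_C = β·I_B = 150×0.0153 = 2.29 mA.
V_CE = V_CC − I_C·R_C − I_E·R_E = 13 − 2.29×1.8 − 2.31×0.22 = 8.37 V > V_CE(sat), so the active-region assumption holds.

active; I_C ≈ 2.3 mA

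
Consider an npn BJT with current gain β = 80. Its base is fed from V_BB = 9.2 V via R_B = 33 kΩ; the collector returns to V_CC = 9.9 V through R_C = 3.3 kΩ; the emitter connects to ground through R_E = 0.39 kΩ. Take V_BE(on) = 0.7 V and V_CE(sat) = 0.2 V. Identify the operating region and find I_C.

saturation; I_C ≈ 2.6 mA

Assume active: I_B = (9.2 − 0.7)/(33 + 81×0.39) = 0.132 mA, I_C = β·I_B = 10.5 mA.
Then V_CE = 9.9 − 10.5×3.3 − 10.7×0.39 = -29 V < 0.2 V — the active assumption fails.
Re-solve with V_CE = 0.2 V. KCL at the emitter: V_E/R_E = (V_BB−0.7−V_E)/R_B + (V_CC−0.2−V_E)/R_C, giving V_E = 1.1 V.
I_C = (V_CC − 0.2 − V_E)/R_C = (9.7 − 1.1)/3.3 = 2.61 mA.
Check: I_B = (8.5 − 1.1)/33 = 0.224 mA, and β·I_B = 17.9 mA > I_C, confirming saturation.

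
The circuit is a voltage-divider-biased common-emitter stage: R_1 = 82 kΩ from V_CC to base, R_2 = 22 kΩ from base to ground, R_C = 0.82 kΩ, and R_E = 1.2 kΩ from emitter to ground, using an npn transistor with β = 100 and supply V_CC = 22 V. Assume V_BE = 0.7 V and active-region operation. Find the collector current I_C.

I_C ≈ 2.9 mA

Thevenize the base divider: V_Th = V_CC·R_2/(R_1+R_2) = 22×22/104 = 4.65 V, R_Th = R_1‖R_2 = 17.3 kΩ.
Base-emitter loop: V_Th = I_B·R_Th + V_BE + (β+1)I_B·R_E, so I_B = (4.65 − 0.7) / (17.3 + 101×1.2) = 0.0285 mA.
I_C = β·I_B = 100×0.0285 = 2.85 mA, and I_E = (β+1)I_B = 2.88 mA.
V_CE = V_CC − I_C·R_C − I_E·R_E = 22 − 2.85×0.82 − 2.88×1.2 = 16.2 V.
V_CE = 16.2 V > 0.2 V confirms active-region operation.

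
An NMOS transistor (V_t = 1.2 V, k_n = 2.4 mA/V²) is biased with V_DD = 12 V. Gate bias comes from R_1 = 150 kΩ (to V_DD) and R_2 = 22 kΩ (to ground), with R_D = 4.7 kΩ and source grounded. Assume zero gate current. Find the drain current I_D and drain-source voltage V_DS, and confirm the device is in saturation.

V_G = V_DD·R_2/(R_1+R_2) = 12×22/172 = 1.53 V. With the source grounded, V_GS = V_G = 1.53 V.
Assume saturation: I_D = (k_n/2)(V_GS − V_t)² = (2.4/2)×(1.53 − 1.2)² = 1.2×0.335² = 0.135 mA.
V_DS = V_DD − I_D·R_D = 12 − 0.135×4.7 = 11.4 V.
Saturation requires V_DS ≥ V_GS − V_t = 0.335 V; 11.4 ≥ 0.335 ✓.

I_D ≈ 0.13 mA, V_DS ≈ 11 V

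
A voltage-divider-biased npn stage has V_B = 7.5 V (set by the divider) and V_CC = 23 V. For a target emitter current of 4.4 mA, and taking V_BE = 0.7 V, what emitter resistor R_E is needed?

V_E = V_B − V_BE = 7.5 − 0.7 = 6.8 V.
R_E = V_E / I_E = 6.8 / 4.4 = 1.55 kΩ.

R_E ≈ 1.5 kΩ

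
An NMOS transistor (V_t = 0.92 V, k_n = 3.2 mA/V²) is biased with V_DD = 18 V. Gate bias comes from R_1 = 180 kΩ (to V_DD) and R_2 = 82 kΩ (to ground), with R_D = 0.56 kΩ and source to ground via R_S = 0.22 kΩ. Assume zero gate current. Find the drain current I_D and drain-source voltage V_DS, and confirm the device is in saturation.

V_G = V_DD·R_2/(R_1+R_2) = 18×82/262 = 5.63 V.
Assume saturation: I_D = (k_n/2)(V_GS − V_t)² with V_GS = V_G − I_D·R_S = 5.63 − 0.22·I_D.
Substituting gives 0.0774·I_D² − 4.32·I_D + 35.5 = 0, with roots I_D = 10 or 45.7 mA.
The root I_D = 45.7 mA gives V_GS = -4.43 V ≤ V_t, so take I_D = 10 mA.
Then V_GS = 3.42 V and V_DS = V_DD − I_D(R_D+R_S) = 18 − 10×0.78 = 10.2 V.
Saturation requires V_DS ≥ V_GS − V_t = 2.5 V; 10.2 ≥ 2.5 ✓.

I_D ≈ 10 mA, V_DS ≈ 10 V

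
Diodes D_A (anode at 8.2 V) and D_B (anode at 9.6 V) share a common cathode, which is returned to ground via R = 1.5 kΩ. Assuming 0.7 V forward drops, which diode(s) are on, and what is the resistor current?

Only D_B conducts; I_R ≈ 5.9 mA

Assume both conduct. Then node N would need to be at both 8.2−0.7 = 7.5 V and 9.6−0.7 = 8.9 V, which is impossible.
Assume only D_B conducts: V_N = 9.6 − 0.7 = 8.9 V, so I_R = 8.9/1.5 = 5.93 mA.
Check D_A: its anode-to-cathode voltage is 8.2 − 8.9 = -0.7 V < 0.7 V, so it is off. The assumption is consistent.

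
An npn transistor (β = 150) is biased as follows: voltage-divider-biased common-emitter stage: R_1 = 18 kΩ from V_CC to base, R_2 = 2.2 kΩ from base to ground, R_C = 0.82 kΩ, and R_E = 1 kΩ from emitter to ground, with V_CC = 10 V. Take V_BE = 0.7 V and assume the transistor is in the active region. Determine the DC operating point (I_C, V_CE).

I_C ≈ 0.38 mA, V_CE ≈ 9.3 V

Thevenize the base divider: V_Th = V_CC·R_2/(R_1+R_2) = 10×2.2/20.2 = 1.09 V, R_Th = R_1‖R_2 = 1.96 kΩ.
Base-emitter loop: V_Th = I_B·R_Th + V_BE + (β+1)I_B·R_E, so I_B = (1.09 − 0.7) / (1.96 + 151×1) = 0.00254 mA.
I_C = β·I_B = 150×0.00254 = 0.382 mA, and I_E = (β+1)I_B = 0.384 mA.
V_CE = V_CC − I_C·R_C − I_E·R_E = 10 − 0.382×0.82 − 0.384×1 = 9.3 V.
V_CE = 9.3 V > 0.2 V confirms active-region operation.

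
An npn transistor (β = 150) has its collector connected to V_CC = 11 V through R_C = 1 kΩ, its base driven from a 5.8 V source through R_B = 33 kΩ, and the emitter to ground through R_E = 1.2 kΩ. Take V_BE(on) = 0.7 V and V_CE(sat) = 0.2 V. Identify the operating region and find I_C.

active; I_C ≈ 3.6 mA

Assume active. Base-emitter loop: I_B = (V_BB − V_BE)/(R_B + (β+1)R_E) = (5.8 − 0.7)/(33 + 151×1.2) = 0.0238 mA.
I_C = β·I_B = 150×0.0238 = 3.57 mA.
V_CE = V_CC − I_C·R_C − I_E·R_E = 11 − 3.57×1 − 3.6×1.2 = 3.11 V > V_CE(sat), so the active-region assumption holds.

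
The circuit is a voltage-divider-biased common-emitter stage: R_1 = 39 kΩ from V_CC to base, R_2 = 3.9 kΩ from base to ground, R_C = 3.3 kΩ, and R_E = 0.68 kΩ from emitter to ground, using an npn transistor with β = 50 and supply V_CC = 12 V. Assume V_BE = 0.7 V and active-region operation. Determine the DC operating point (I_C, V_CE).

I_C ≈ 0.51 mA, V_CE ≈ 10 V

Thevenize the base divider: V_Th = V_CC·R_2/(R_1+R_2) = 12×3.9/42.9 = 1.09 V, R_Th = R_1‖R_2 = 3.55 kΩ.
Base-emitter loop: V_Th = I_B·R_Th + V_BE + (β+1)I_B·R_E, so I_B = (1.09 − 0.7) / (3.55 + 51×0.68) = 0.0102 mA.
I_C = β·I_B = 50×0.0102 = 0.511 mA, and I_E = (β+1)I_B = 0.522 mA.
V_CE = V_CC − I_C·R_C − I_E·R_E = 12 − 0.511×3.3 − 0.522×0.68 = 9.96 V.
V_CE = 9.96 V > 0.2 V confirms active-region operation.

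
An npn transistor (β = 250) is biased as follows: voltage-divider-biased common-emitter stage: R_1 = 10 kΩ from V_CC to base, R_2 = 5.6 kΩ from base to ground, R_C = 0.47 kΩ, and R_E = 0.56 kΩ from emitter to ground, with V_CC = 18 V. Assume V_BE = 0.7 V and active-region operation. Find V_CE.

Thevenize the base divider: V_Th = V_CC·R_2/(R_1+R_2) = 18×5.6/15.6 = 6.46 V, R_Th = R_1‖R_2 = 3.59 kΩ.
Base-emitter loop: V_Th = I_B·R_Th + V_BE + (β+1)I_B·R_E, so I_B = (6.46 − 0.7) / (3.59 + 251×0.56) = 0.04 mA.
I_C = β·I_B = 250×0.04 = 9.99 mA, and I_E = (β+1)I_B = 10 mA.
V_CE = V_CC − I_C·R_C − I_E·R_E = 18 − 9.99×0.47 − 10×0.56 = 7.69 V.
V_CE = 7.69 V > 0.2 V confirms active-region operation.

V_CE ≈ 7.7 V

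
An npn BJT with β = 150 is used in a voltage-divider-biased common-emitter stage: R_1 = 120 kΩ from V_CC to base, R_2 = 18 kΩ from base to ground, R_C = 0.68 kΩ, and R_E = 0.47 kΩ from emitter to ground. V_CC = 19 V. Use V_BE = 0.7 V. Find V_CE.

Thevenize the base divider: V_Th = V_CC·R_2/(R_1+R_2) = 19×18/138 = 2.48 V, R_Th = R_1‖R_2 = 15.7 kΩ.
Base-emitter loop: V_Th = I_B·R_Th + V_BE + (β+1)I_B·R_E, so I_B = (2.48 − 0.7) / (15.7 + 151×0.47) = 0.0205 mA.
I_C = β·I_B = 150×0.0205 = 3.08 mA, and I_E = (β+1)I_B = 3.1 mA.
V_CE = V_CC − I_C·R_C − I_E·R_E = 19 − 3.08×0.68 − 3.1×0.47 = 15.4 V.
V_CE = 15.4 V > 0.2 V confirms active-region operation.

V_CE ≈ 15 V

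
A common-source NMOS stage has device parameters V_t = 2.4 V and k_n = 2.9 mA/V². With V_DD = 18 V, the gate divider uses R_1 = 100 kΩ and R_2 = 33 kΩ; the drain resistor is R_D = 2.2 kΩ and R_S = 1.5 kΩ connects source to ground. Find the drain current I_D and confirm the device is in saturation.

V_G = V_DD·R_2/(R_1+R_2) = 18×33/133 = 4.47 V.
Assume saturation: I_D = (k_n/2)(V_GS − V_t)² with V_GS = V_G − I_D·R_S = 4.47 − 1.5·I_D.
Substituting gives 3.26·I_D² − 9.99·I_D + 6.19 = 0, with roots I_D = 0.863 or 2.2 mA.
The root I_D = 2.2 mA gives V_GS = 1.17 V ≤ V_t, so take I_D = 0.863 mA.
Then V_GS = 3.17 V and V_DS = V_DD − I_D(R_D+R_S) = 18 − 0.863×3.7 = 14.8 V.
Saturation requires V_DS ≥ V_GS − V_t = 0.772 V; 14.8 ≥ 0.772 ✓.

I_D ≈ 0.86 mA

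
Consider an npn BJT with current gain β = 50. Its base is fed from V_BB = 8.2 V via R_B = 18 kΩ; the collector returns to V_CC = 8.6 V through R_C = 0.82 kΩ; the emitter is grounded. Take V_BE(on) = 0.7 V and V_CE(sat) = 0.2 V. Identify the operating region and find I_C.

Assume active: I_B = (8.2 − 0.7)/18 = 0.417 mA, giving I_C = β·I_B = 20.8 mA.
But then V_CE = 8.6 − 20.8×0.82 = -8.48 V < V_CE(sat) = 0.2 V — impossible in the active region.
So the transistor is saturated. With V_CE = 0.2 V, I_C = (V_CC − 0.2)/R_C = 8.4/0.82 = 10.2 mA.
Check: β·I_B = 20.8 mA > I_C = 10.2 mA, confirming saturation.

saturation; I_C ≈ 10 mA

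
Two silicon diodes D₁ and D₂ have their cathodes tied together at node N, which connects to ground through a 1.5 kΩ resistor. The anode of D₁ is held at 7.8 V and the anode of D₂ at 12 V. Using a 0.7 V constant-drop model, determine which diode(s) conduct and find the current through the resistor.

Only D₂ conducts; I_R ≈ 7.5 mA

Assume both conduct. Then node N would need to be at both 7.8−0.7 = 7.1 V and 12−0.7 = 11.3 V, which is impossible.
Assume only D₂ conducts: V_N = 12 − 0.7 = 11.3 V, so I_R = 11.3/1.5 = 7.53 mA.
Check D₁: its anode-to-cathode voltage is 7.8 − 11.3 = -3.5 V < 0.7 V, so it is off. The assumption is consistent.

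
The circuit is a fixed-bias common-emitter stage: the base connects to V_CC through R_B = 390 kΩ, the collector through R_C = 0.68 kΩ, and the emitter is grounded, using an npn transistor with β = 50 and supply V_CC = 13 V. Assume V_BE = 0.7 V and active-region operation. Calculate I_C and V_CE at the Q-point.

I_C ≈ 1.6 mA, V_CE ≈ 12 V

Base loop: V_CC = I_B·R_B + V_BE, so I_B = (13 − 0.7)/390 kΩ = 0.0315 mA.
In the active region I_C = β·I_B = 50 × 0.0315 = 1.58 mA.
Collector loop: V_CE = V_CC − I_C·R_C = 13 − 1.58×0.68 = 11.9 V.
Since V_CE = 11.9 V > V_CE(sat) ≈ 0.2 V, the transistor is in the active region as assumed.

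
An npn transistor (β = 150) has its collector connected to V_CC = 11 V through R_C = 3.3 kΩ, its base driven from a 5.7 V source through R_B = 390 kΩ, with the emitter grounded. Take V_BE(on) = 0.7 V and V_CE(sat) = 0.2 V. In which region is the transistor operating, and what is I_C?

Assume active. Base-emitter loop: I_B = (V_BB − V_BE)/R_B = (5.7 − 0.7)/390 = 0.0128 mA.
I_C = β·I_B = 150×0.0128 = 1.92 mA.
V_CE = V_CC − I_C·R_C = 11 − 1.92×3.3 = 4.65 V > V_CE(sat), so the active-region assumption holds.

active; I_C ≈ 1.9 mA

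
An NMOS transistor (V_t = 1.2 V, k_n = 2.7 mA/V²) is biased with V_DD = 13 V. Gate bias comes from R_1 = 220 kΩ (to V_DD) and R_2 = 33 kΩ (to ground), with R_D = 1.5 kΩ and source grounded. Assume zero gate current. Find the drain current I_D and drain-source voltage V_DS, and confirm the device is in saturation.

V_G = V_DD·R_2/(R_1+R_2) = 13×33/253 = 1.7 V. With the source grounded, V_GS = V_G = 1.7 V.
Assume saturation: I_D = (k_n/2)(V_GS − V_t)² = (2.7/2)×(1.7 − 1.2)² = 1.35×0.496² = 0.332 mA.
V_DS = V_DD − I_D·R_D = 13 − 0.332×1.5 = 12.5 V.
Saturation requires V_DS ≥ V_GS − V_t = 0.496 V; 12.5 ≥ 0.496 ✓.

I_D ≈ 0.33 mA, V_DS ≈ 13 V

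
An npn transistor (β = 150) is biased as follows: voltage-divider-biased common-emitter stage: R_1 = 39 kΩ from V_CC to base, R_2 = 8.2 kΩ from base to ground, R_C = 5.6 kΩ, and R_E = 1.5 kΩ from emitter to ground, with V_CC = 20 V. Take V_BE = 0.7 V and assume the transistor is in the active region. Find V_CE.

Thevenize the base divider: V_Th = V_CC·R_2/(R_1+R_2) = 20×8.2/47.2 = 3.47 V, R_Th = R_1‖R_2 = 6.78 kΩ.
Base-emitter loop: V_Th = I_B·R_Th + V_BE + (β+1)I_B·R_E, so I_B = (3.47 − 0.7) / (6.78 + 151×1.5) = 0.0119 mA.
I_C = β·I_B = 150×0.0119 = 1.78 mA, and I_E = (β+1)I_B = 1.8 mA.
V_CE = V_CC − I_C·R_C − I_E·R_E = 20 − 1.78×5.6 − 1.8×1.5 = 7.32 V.
V_CE = 7.32 V > 0.2 V confirms active-region operation.

V_CE ≈ 7.3 V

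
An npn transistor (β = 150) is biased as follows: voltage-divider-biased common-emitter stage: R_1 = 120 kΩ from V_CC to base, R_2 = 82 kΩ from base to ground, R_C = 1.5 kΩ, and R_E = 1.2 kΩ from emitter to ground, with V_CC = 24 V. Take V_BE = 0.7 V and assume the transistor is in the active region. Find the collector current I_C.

I_C ≈ 5.9 mA

Thevenize the base divider: V_Th = V_CC·R_2/(R_1+R_2) = 24×82/202 = 9.74 V, R_Th = R_1‖R_2 = 48.7 kΩ.
Base-emitter loop: V_Th = I_B·R_Th + V_BE + (β+1)I_B·R_E, so I_B = (9.74 − 0.7) / (48.7 + 151×1.2) = 0.0393 mA.
I_C = β·I_B = 150×0.0393 = 5.9 mA, and I_E = (β+1)I_B = 5.94 mA.
V_CE = V_CC − I_C·R_C − I_E·R_E = 24 − 5.9×1.5 − 5.94×1.2 = 8.02 V.
V_CE = 8.02 V > 0.2 V confirms active-region operation.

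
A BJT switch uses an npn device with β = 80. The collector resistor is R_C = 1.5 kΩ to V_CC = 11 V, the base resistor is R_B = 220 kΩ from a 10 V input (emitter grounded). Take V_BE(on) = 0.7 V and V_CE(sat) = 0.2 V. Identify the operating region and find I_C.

active; I_C ≈ 3.4 mA

Assume active. Base-emitter loop: I_B = (V_BB − V_BE)/R_B = (10 − 0.7)/220 = 0.0423 mA.
I_C = β·I_B = 80×0.0423 = 3.38 mA.
V_CE = V_CC − I_C·R_C = 11 − 3.38×1.5 = 5.93 V > V_CE(sat), so the active-region assumption holds.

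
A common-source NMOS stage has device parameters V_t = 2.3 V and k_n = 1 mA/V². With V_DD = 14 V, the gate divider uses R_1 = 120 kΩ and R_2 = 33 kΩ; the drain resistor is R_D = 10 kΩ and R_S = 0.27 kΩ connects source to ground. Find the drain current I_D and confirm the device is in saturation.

I_D ≈ 0.22 mA

V_G = V_DD·R_2/(R_1+R_2) = 14×33/153 = 3.02 V.
Assume saturation: I_D = (k_n/2)(V_GS − V_t)² with V_GS = V_G − I_D·R_S = 3.02 − 0.27·I_D.
Substituting gives 0.0365·I_D² − 1.19·I_D + 0.259 = 0, with roots I_D = 0.218 or 32.5 mA.
The root I_D = 32.5 mA gives V_GS = -5.77 V ≤ V_t, so take I_D = 0.218 mA.
Then V_GS = 2.96 V and V_DS = V_DD − I_D(R_D+R_S) = 14 − 0.218×10.3 = 11.8 V.
Saturation requires V_DS ≥ V_GS − V_t = 0.661 V; 11.8 ≥ 0.661 ✓.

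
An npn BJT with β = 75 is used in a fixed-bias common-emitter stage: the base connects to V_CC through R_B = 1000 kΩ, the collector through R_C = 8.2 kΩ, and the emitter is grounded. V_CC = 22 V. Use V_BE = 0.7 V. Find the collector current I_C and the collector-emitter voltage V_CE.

Base loop: V_CC = I_B·R_B + V_BE, so I_B = (22 − 0.7)/1000 kΩ = 0.0213 mA.
In the active region I_C = β·I_B = 75 × 0.0213 = 1.6 mA.
Collector loop: V_CE = V_CC − I_C·R_C = 22 − 1.6×8.2 = 8.9 V.
Since V_CE = 8.9 V > V_CE(sat) ≈ 0.2 V, the transistor is in the active region as assumed.

I_C ≈ 1.6 mA, V_CE ≈ 8.9 V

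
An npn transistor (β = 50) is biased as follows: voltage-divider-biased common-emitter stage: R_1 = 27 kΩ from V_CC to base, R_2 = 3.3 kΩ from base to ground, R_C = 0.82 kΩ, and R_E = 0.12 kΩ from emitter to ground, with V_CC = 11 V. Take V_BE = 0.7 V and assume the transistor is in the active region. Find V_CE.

Thevenize the base divider: V_Th = V_CC·R_2/(R_1+R_2) = 11×3.3/30.3 = 1.2 V, R_Th = R_1‖R_2 = 2.94 kΩ.
Base-emitter loop: V_Th = I_B·R_Th + V_BE + (β+1)I_B·R_E, so I_B = (1.2 − 0.7) / (2.94 + 51×0.12) = 0.055 mA.
I_C = β·I_B = 50×0.055 = 2.75 mA, and I_E = (β+1)I_B = 2.8 mA.
V_CE = V_CC − I_C·R_C − I_E·R_E = 11 − 2.75×0.82 − 2.8×0.12 = 8.41 V.
V_CE = 8.41 V > 0.2 V confirms active-region operation.

V_CE ≈ 8.4 V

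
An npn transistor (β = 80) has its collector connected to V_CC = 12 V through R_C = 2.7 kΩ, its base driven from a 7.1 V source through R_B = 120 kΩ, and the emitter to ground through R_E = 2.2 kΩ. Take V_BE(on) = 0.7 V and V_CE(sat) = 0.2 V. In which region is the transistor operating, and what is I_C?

active; I_C ≈ 1.7 mA

Assume active. Base-emitter loop: I_B = (V_BB − V_BE)/(R_B + (β+1)R_E) = (7.1 − 0.7)/(120 + 81×2.2) = 0.0215 mA.
I_C = β·I_B = 80×0.0215 = 1.72 mA.
V_CE = V_CC − I_C·R_C − I_E·R_E = 12 − 1.72×2.7 − 1.74×2.2 = 3.54 V > V_CE(sat), so the active-region assumption holds.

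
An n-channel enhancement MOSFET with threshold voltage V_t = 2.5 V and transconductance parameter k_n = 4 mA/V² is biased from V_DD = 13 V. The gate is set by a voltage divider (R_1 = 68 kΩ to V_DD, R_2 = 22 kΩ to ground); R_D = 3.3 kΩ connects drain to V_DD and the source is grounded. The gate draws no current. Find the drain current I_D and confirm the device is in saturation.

V_G = V_DD·R_2/(R_1+R_2) = 13×22/90 = 3.18 V. With the source grounded, V_GS = V_G = 3.18 V.
Assume saturation: I_D = (k_n/2)(V_GS − V_t)² = (4/2)×(3.18 − 2.5)² = 2×0.678² = 0.919 mA.
V_DS = V_DD − I_D·R_D = 13 − 0.919×3.3 = 9.97 V.
Saturation requires V_DS ≥ V_GS − V_t = 0.678 V; 9.97 ≥ 0.678 ✓.

I_D ≈ 0.92 mA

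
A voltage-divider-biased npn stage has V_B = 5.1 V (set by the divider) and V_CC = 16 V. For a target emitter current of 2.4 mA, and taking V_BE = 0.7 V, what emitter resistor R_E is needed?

V_E = V_B − V_BE = 5.1 − 0.7 = 4.4 V.
R_E = V_E / I_E = 4.4 / 2.4 = 1.83 kΩ.

R_E ≈ 1.8 kΩ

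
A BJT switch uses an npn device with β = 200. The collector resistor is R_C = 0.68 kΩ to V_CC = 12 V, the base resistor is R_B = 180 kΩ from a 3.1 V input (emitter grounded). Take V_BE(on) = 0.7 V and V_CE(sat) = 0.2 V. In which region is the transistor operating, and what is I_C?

Assume active. Base-emitter loop: I_B = (V_BB − V_BE)/R_B = (3.1 − 0.7)/180 = 0.0133 mA.
I_C = β·I_B = 200×0.0133 = 2.67 mA.
V_CE = V_CC − I_C·R_C = 12 − 2.67×0.68 = 10.2 V > V_CE(sat), so the active-region assumption holds.

active; I_C ≈ 2.7 mA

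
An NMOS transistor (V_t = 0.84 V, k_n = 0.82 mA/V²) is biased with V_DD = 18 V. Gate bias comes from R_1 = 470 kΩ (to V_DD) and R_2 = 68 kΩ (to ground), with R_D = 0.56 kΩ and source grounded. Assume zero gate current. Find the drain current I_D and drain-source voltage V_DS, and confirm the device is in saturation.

V_G = V_DD·R_2/(R_1+R_2) = 18×68/538 = 2.28 V. With the source grounded, V_GS = V_G = 2.28 V.
Assume saturation: I_D = (k_n/2)(V_GS − V_t)² = (0.82/2)×(2.28 − 0.84)² = 0.41×1.44² = 0.844 mA.
V_DS = V_DD − I_D·R_D = 18 − 0.844×0.56 = 17.5 V.
Saturation requires V_DS ≥ V_GS − V_t = 1.44 V; 17.5 ≥ 1.44 ✓.

I_D ≈ 0.84 mA, V_DS ≈ 18 V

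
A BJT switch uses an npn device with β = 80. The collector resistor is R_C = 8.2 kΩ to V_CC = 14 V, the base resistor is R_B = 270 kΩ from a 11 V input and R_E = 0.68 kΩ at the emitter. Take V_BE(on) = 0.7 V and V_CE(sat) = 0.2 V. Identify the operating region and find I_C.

saturation; I_C ≈ 1.6 mA

Assume active: I_B = (11 − 0.7)/(270 + 81×0.68) = 0.0317 mA, I_C = β·I_B = 2.53 mA.
Then V_CE = 14 − 2.53×8.2 − 2.57×0.68 = -8.53 V < 0.2 V — the active assumption fails.
Re-solve with V_CE = 0.2 V. KCL at the emitter: V_E/R_E = (V_BB−0.7−V_E)/R_B + (V_CC−0.2−V_E)/R_C, giving V_E = 1.08 V.
I_C = (V_CC − 0.2 − V_E)/R_C = (13.8 − 1.08)/8.2 = 1.55 mA.
Check: I_B = (10.3 − 1.08)/270 = 0.0342 mA, and β·I_B = 2.73 mA > I_C, confirming saturation.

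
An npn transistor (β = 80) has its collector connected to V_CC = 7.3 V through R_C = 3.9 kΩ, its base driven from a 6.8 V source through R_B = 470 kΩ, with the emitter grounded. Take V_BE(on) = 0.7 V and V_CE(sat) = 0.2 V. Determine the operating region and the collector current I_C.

active; I_C ≈ 1 mA

Assume active. Base-emitter loop: I_B = (V_BB − V_BE)/R_B = (6.8 − 0.7)/470 = 0.013 mA.
I_C = β·I_B = 80×0.013 = 1.04 mA.
V_CE = V_CC − I_C·R_C = 7.3 − 1.04×3.9 = 3.25 V > V_CE(sat), so the active-region assumption holds.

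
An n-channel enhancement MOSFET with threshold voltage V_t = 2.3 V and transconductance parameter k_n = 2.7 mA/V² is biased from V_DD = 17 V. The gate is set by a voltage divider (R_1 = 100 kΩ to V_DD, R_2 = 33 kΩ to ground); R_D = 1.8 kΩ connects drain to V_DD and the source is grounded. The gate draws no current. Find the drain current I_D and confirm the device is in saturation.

I_D ≈ 5 mA

V_G = V_DD·R_2/(R_1+R_2) = 17×33/133 = 4.22 V. With the source grounded, V_GS = V_G = 4.22 V.
Assume saturation: I_D = (k_n/2)(V_GS − V_t)² = (2.7/2)×(4.22 − 2.3)² = 1.35×1.92² = 4.97 mA.
V_DS = V_DD − I_D·R_D = 17 − 4.97×1.8 = 8.06 V.
Saturation requires V_DS ≥ V_GS − V_t = 1.92 V; 8.06 ≥ 1.92 ✓.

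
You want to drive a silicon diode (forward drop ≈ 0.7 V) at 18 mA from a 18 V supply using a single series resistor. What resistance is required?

R ≈ 0.96 kΩ

The resistor drops V_S − V_D = 18 − 0.7 = 17.3 V at 18 mA.
R = 17.3 V / 18 mA = 0.961 kΩ.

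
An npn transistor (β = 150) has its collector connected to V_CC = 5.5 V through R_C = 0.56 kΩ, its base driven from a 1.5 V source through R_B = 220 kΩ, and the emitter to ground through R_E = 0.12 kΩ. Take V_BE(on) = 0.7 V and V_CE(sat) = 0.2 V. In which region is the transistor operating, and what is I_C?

Assume active. Base-emitter loop: I_B = (V_BB − V_BE)/(R_B + (β+1)R_E) = (1.5 − 0.7)/(220 + 151×0.12) = 0.00336 mA.
I_C = β·I_B = 150×0.00336 = 0.504 mA.
V_CE = V_CC − I_C·R_C − I_E·R_E = 5.5 − 0.504×0.56 − 0.507×0.12 = 5.16 V > V_CE(sat), so the active-region assumption holds.

active; I_C ≈ 0.5 mA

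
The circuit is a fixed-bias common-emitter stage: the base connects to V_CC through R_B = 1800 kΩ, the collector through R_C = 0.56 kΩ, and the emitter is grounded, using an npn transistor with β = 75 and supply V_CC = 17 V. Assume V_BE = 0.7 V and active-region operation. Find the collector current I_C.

Base loop: V_CC = I_B·R_B + V_BE, so I_B = (17 − 0.7)/1800 kΩ = 0.00906 mA.
In the active region I_C = β·I_B = 75 × 0.00906 = 0.679 mA.
Collector loop: V_CE = V_CC − I_C·R_C = 17 − 0.679×0.56 = 16.6 V.
Since V_CE = 16.6 V > V_CE(sat) ≈ 0.2 V, the transistor is in the active region as assumed.

I_C ≈ 0.68 mA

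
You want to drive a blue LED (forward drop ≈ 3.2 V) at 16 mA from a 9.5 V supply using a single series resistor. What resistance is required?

The resistor drops V_S − V_D = 9.5 − 3.2 = 6.3 V at 16 mA.
R = 6.3 V / 16 mA = 0.394 kΩ.

R ≈ 0.39 kΩ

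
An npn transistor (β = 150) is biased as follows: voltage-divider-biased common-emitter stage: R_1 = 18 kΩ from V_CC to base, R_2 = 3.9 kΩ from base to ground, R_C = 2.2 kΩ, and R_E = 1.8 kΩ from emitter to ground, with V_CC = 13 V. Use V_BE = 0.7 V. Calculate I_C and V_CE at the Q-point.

I_C ≈ 0.88 mA, V_CE ≈ 9.5 V

Thevenize the base divider: V_Th = V_CC·R_2/(R_1+R_2) = 13×3.9/21.9 = 2.32 V, R_Th = R_1‖R_2 = 3.21 kΩ.
Base-emitter loop: V_Th = I_B·R_Th + V_BE + (β+1)I_B·R_E, so I_B = (2.32 − 0.7) / (3.21 + 151×1.8) = 0.00587 mA.
I_C = β·I_B = 150×0.00587 = 0.881 mA, and I_E = (β+1)I_B = 0.887 mA.
V_CE = V_CC − I_C·R_C − I_E·R_E = 13 − 0.881×2.2 − 0.887×1.8 = 9.47 V.
V_CE = 9.47 V > 0.2 V confirms active-region operation.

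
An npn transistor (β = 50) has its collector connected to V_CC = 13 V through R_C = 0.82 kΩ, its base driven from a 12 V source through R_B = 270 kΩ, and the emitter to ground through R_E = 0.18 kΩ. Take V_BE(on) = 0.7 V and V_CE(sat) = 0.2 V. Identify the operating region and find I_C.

Assume active. Base-emitter loop: I_B = (V_BB − V_BE)/(R_B + (β+1)R_E) = (12 − 0.7)/(270 + 51×0.18) = 0.0405 mA.
I_C = β·I_B = 50×0.0405 = 2.02 mA.
V_CE = V_CC − I_C·R_C − I_E·R_E = 13 − 2.02×0.82 − 2.06×0.18 = 11 V > V_CE(sat), so the active-region assumption holds.

active; I_C ≈ 2 mA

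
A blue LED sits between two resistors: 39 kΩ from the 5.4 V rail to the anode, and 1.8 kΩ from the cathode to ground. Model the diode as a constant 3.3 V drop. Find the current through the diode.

The two resistors are in series with the diode, so KVL gives 5.4 = I·39 + 3.3 + I·1.8.
I = (5.4 − 3.3) / (39 + 1.8) kΩ = 2.1 / 40.8 = 0.0515 mA.

I ≈ 0.051 mA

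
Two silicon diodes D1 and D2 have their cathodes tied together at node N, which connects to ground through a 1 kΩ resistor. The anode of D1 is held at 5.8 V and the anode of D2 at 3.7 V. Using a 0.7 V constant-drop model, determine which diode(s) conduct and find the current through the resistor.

Assume both conduct. Then node N would need to be at both 5.8−0.7 = 5.1 V and 3.7−0.7 = 3 V, which is impossible.
Assume only D1 conducts: V_N = 5.8 − 0.7 = 5.1 V, so I_R = 5.1/1 = 5.1 mA.
Check D2: its anode-to-cathode voltage is 3.7 − 5.1 = -1.4 V < 0.7 V, so it is off. The assumption is consistent.

Only D1 conducts; I_R ≈ 5.1 mA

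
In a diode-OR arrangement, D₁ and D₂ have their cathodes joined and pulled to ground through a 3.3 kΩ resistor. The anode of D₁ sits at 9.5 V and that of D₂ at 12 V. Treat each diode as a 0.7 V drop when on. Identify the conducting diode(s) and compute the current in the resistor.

Only D₂ conducts; I_R ≈ 3.4 mA

Assume both conduct. Then node N would need to be at both 9.5−0.7 = 8.8 V and 12−0.7 = 11.3 V, which is impossible.
Assume only D₂ conducts: V_N = 12 − 0.7 = 11.3 V, so I_R = 11.3/3.3 = 3.42 mA.
Check D₁: its anode-to-cathode voltage is 9.5 − 11.3 = -1.8 V < 0.7 V, so it is off. The assumption is consistent.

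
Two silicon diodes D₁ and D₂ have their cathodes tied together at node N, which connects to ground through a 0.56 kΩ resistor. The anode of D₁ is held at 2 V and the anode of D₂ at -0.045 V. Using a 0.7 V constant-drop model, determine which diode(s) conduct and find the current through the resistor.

Assume both conduct. Then node N would need to be at both 2−0.7 = 1.3 V and -0.045−0.7 = -0.745 V, which is impossible.
Assume only D₁ conducts: V_N = 2 − 0.7 = 1.3 V, so I_R = 1.3/0.56 = 2.32 mA.
Check D₂: its anode-to-cathode voltage is -0.045 − 1.3 = -1.34 V < 0.7 V, so it is off. The assumption is consistent.

Only D₁ conducts; I_R ≈ 2.3 mA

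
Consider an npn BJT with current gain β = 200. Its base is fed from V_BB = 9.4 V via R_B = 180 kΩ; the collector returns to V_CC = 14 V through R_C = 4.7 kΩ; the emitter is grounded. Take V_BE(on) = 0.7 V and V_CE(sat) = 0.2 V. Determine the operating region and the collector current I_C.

saturation; I_C ≈ 2.9 mA

Assume active: I_B = (9.4 − 0.7)/180 = 0.0483 mA, giving I_C = β·I_B = 9.67 mA.
But then V_CE = 14 − 9.67×4.7 = -31.4 V < V_CE(sat) = 0.2 V — impossible in the active region.
So the transistor is saturated. With V_CE = 0.2 V, I_C = (V_CC − 0.2)/R_C = 13.8/4.7 = 2.94 mA.
Check: β·I_B = 9.67 mA > I_C = 2.94 mA, confirming saturation.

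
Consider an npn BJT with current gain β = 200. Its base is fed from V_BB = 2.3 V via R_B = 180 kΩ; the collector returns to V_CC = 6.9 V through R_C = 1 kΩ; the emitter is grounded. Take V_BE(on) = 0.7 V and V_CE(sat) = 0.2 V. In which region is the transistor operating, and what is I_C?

Assume active. Base-emitter loop: I_B = (V_BB − V_BE)/R_B = (2.3 − 0.7)/180 = 0.00889 mA.
I_C = β·I_B = 200×0.00889 = 1.78 mA.
V_CE = V_CC − I_C·R_C = 6.9 − 1.78×1 = 5.12 V > V_CE(sat), so the active-region assumption holds.

active; I_C ≈ 1.8 mA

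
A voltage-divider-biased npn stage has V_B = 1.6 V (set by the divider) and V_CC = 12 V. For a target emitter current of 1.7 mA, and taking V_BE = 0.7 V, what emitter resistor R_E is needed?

V_E = V_B − V_BE = 1.6 − 0.7 = 0.9 V.
R_E = V_E / I_E = 0.9 / 1.7 = 0.529 kΩ.

R_E ≈ 0.53 kΩ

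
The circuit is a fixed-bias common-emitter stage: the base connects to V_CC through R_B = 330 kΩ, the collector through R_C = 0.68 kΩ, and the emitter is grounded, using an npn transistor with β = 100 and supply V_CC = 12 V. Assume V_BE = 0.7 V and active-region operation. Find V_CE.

Base loop: V_CC = I_B·R_B + V_BE, so I_B = (12 − 0.7)/330 kΩ = 0.0342 mA.
In the active region I_C = β·I_B = 100 × 0.0342 = 3.42 mA.
Collector loop: V_CE = V_CC − I_C·R_C = 12 − 3.42×0.68 = 9.67 V.
Since V_CE = 9.67 V > V_CE(sat) ≈ 0.2 V, the transistor is in the active region as assumed.

V_CE ≈ 9.7 V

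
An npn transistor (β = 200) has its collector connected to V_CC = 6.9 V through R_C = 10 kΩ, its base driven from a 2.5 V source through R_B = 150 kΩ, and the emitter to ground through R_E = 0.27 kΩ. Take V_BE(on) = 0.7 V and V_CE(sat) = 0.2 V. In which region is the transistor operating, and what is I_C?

Assume active: I_B = (2.5 − 0.7)/(150 + 201×0.27) = 0.00881 mA, I_C = β·I_B = 1.76 mA.
Then V_CE = 6.9 − 1.76×10 − 1.77×0.27 = -11.2 V < 0.2 V — the active assumption fails.
Re-solve with V_CE = 0.2 V. KCL at the emitter: V_E/R_E = (V_BB−0.7−V_E)/R_B + (V_CC−0.2−V_E)/R_C, giving V_E = 0.179 V.
I_C = (V_CC − 0.2 − V_E)/R_C = (6.7 − 0.179)/10 = 0.652 mA.
Check: I_B = (1.8 − 0.179)/150 = 0.0108 mA, and β·I_B = 2.16 mA > I_C, confirming saturation.

saturation; I_C ≈ 0.65 mA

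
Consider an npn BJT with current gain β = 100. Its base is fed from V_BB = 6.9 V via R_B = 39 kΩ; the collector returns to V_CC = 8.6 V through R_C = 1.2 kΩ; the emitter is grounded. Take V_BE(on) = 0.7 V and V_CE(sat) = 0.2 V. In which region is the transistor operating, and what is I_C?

Assume active: I_B = (6.9 − 0.7)/39 = 0.159 mA, giving I_C = β·I_B = 15.9 mA.
But then V_CE = 8.6 − 15.9×1.2 = -10.5 V < V_CE(sat) = 0.2 V — impossible in the active region.
So the transistor is saturated. With V_CE = 0.2 V, I_C = (V_CC − 0.2)/R_C = 8.4/1.2 = 7 mA.
Check: β·I_B = 15.9 mA > I_C = 7 mA, confirming saturation.

saturation; I_C ≈ 7 mA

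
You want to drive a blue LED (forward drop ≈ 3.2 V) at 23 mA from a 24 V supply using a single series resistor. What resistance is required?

The resistor drops V_S − V_D = 24 − 3.2 = 20.8 V at 23 mA.
R = 20.8 V / 23 mA = 0.904 kΩ.

R ≈ 0.9 kΩ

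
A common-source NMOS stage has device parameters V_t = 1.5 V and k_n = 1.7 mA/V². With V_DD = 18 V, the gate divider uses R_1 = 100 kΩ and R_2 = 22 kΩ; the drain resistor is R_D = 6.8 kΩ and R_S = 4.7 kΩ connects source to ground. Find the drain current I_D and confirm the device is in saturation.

V_G = V_DD·R_2/(R_1+R_2) = 18×22/122 = 3.25 V.
Assume saturation: I_D = (k_n/2)(V_GS − V_t)² with V_GS = V_G − I_D·R_S = 3.25 − 4.7·I_D.
Substituting gives 18.8·I_D² − 14.9·I_D + 2.59 = 0, with roots I_D = 0.255 or 0.541 mA.
The root I_D = 0.541 mA gives V_GS = 0.702 V ≤ V_t, so take I_D = 0.255 mA.
Then V_GS = 2.05 V and V_DS = V_DD − I_D(R_D+R_S) = 18 − 0.255×11.5 = 15.1 V.
Saturation requires V_DS ≥ V_GS − V_t = 0.548 V; 15.1 ≥ 0.548 ✓.

I_D ≈ 0.25 mA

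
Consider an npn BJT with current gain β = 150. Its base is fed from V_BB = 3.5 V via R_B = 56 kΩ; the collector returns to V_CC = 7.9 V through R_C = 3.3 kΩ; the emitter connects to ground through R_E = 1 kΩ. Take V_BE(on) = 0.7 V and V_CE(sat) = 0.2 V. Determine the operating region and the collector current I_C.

Assume active: I_B = (3.5 − 0.7)/(56 + 151×1) = 0.0135 mA, I_C = β·I_B = 2.03 mA.
Then V_CE = 7.9 − 2.03×3.3 − 2.04×1 = -0.838 V < 0.2 V — the active assumption fails.
Re-solve with V_CE = 0.2 V. KCL at the emitter: V_E/R_E = (V_BB−0.7−V_E)/R_B + (V_CC−0.2−V_E)/R_C, giving V_E = 1.8 V.
I_C = (V_CC − 0.2 − V_E)/R_C = (7.7 − 1.8)/3.3 = 1.79 mA.
Check: I_B = (2.8 − 1.8)/56 = 0.0178 mA, and β·I_B = 2.67 mA > I_C, confirming saturation.

saturation; I_C ≈ 1.8 mA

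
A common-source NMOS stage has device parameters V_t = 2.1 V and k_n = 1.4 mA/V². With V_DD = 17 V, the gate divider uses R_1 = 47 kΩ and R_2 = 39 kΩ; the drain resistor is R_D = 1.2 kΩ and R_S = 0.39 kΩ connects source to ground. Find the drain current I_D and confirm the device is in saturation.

V_G = V_DD·R_2/(R_1+R_2) = 17×39/86 = 7.71 V.
Assume saturation: I_D = (k_n/2)(V_GS − V_t)² with V_GS = V_G − I_D·R_S = 7.71 − 0.39·I_D.
Substituting gives 0.106·I_D² − 4.06·I_D + 22 = 0, with roots I_D = 6.54 or 31.6 mA.
The root I_D = 31.6 mA gives V_GS = -4.62 V ≤ V_t, so take I_D = 6.54 mA.
Then V_GS = 5.16 V and V_DS = V_DD − I_D(R_D+R_S) = 17 − 6.54×1.59 = 6.6 V.
Saturation requires V_DS ≥ V_GS − V_t = 3.06 V; 6.6 ≥ 3.06 ✓.

I_D ≈ 6.5 mA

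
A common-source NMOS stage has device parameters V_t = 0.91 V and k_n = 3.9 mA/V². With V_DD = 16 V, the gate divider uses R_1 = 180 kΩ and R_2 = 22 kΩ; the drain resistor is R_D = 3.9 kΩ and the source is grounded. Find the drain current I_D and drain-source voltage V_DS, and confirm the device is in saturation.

I_D ≈ 1.4 mA, V_DS ≈ 11 V

V_G = V_DD·R_2/(R_1+R_2) = 16×22/202 = 1.74 V. With the source grounded, V_GS = V_G = 1.74 V.
Assume saturation: I_D = (k_n/2)(V_GS − V_t)² = (3.9/2)×(1.74 − 0.91)² = 1.95×0.833² = 1.35 mA.
V_DS = V_DD − I_D·R_D = 16 − 1.35×3.9 = 10.7 V.
Saturation requires V_DS ≥ V_GS − V_t = 0.833 V; 10.7 ≥ 0.833 ✓.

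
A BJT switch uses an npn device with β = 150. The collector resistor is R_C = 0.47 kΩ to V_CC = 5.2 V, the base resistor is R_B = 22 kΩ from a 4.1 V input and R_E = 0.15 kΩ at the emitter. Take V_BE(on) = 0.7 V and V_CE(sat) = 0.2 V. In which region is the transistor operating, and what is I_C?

saturation; I_C ≈ 8 mA

Assume active: I_B = (4.1 − 0.7)/(22 + 151×0.15) = 0.0761 mA, I_C = β·I_B = 11.4 mA.
Then V_CE = 5.2 − 11.4×0.47 − 11.5×0.15 = -1.89 V < 0.2 V — the active assumption fails.
Re-solve with V_CE = 0.2 V. KCL at the emitter: V_E/R_E = (V_BB−0.7−V_E)/R_B + (V_CC−0.2−V_E)/R_C, giving V_E = 1.22 V.
I_C = (V_CC − 0.2 − V_E)/R_C = (5 − 1.22)/0.47 = 8.04 mA.
Check: I_B = (3.4 − 1.22)/22 = 0.099 mA, and β·I_B = 14.9 mA > I_C, confirming saturation.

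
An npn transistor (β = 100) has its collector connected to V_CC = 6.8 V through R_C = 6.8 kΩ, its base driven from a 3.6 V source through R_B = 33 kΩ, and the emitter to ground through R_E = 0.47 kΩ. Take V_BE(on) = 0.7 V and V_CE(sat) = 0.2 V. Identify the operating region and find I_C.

saturation; I_C ≈ 0.9 mA

Assume active: I_B = (3.6 − 0.7)/(33 + 101×0.47) = 0.036 mA, I_C = β·I_B = 3.6 mA.
Then V_CE = 6.8 − 3.6×6.8 − 3.64×0.47 = -19.4 V < 0.2 V — the active assumption fails.
Re-solve with V_CE = 0.2 V. KCL at the emitter: V_E/R_E = (V_BB−0.7−V_E)/R_B + (V_CC−0.2−V_E)/R_C, giving V_E = 0.459 V.
I_C = (V_CC − 0.2 − V_E)/R_C = (6.6 − 0.459)/6.8 = 0.903 mA.
Check: I_B = (2.9 − 0.459)/33 = 0.074 mA, and β·I_B = 7.4 mA > I_C, confirming saturation.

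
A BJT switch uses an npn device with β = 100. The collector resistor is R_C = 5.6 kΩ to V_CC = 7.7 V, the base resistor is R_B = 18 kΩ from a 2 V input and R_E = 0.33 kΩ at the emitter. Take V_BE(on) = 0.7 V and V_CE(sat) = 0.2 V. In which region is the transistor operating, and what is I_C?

saturation; I_C ≈ 1.3 mA

Assume active: I_B = (2 − 0.7)/(18 + 101×0.33) = 0.0253 mA, I_C = β·I_B = 2.53 mA.
Then V_CE = 7.7 − 2.53×5.6 − 2.56×0.33 = -7.33 V < 0.2 V — the active assumption fails.
Re-solve with V_CE = 0.2 V. KCL at the emitter: V_E/R_E = (V_BB−0.7−V_E)/R_B + (V_CC−0.2−V_E)/R_C, giving V_E = 0.432 V.
I_C = (V_CC − 0.2 − V_E)/R_C = (7.5 − 0.432)/5.6 = 1.26 mA.
Check: I_B = (1.3 − 0.432)/18 = 0.0482 mA, and β·I_B = 4.82 mA > I_C, confirming saturation.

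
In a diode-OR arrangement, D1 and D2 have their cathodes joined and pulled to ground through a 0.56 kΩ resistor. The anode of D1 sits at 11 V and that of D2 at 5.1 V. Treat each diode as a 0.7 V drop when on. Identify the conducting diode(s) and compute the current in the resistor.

Assume both conduct. Then node N would need to be at both 11−0.7 = 10.3 V and 5.1−0.7 = 4.4 V, which is impossible.
Assume only D1 conducts: V_N = 11 − 0.7 = 10.3 V, so I_R = 10.3/0.56 = 18.4 mA.
Check D2: its anode-to-cathode voltage is 5.1 − 10.3 = -5.2 V < 0.7 V, so it is off. The assumption is consistent.

Only D1 conducts; I_R ≈ 18 mA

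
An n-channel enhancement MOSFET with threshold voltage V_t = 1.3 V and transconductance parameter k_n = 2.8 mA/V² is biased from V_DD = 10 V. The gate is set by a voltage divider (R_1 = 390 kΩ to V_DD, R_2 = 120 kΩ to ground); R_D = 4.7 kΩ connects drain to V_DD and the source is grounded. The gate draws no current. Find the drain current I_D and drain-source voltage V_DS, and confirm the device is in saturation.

I_D ≈ 1.6 mA, V_DS ≈ 2.7 V

V_G = V_DD·R_2/(R_1+R_2) = 10×120/510 = 2.35 V. With the source grounded, V_GS = V_G = 2.35 V.
Assume saturation: I_D = (k_n/2)(V_GS − V_t)² = (2.8/2)×(2.35 − 1.3)² = 1.4×1.05² = 1.55 mA.
V_DS = V_DD − I_D·R_D = 10 − 1.55×4.7 = 2.7 V.
Saturation requires V_DS ≥ V_GS − V_t = 1.05 V; 2.7 ≥ 1.05 ✓.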